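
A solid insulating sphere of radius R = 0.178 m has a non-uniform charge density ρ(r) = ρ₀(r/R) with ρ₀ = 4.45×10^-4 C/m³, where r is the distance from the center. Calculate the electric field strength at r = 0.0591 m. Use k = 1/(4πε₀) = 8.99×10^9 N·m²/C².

2.47×10^5 N/C

Take a concentric spherical Gaussian surface of radius r = 0.0591 m (r < R).
Integrate the density: Q_enc = 4π ∫₀^r ρ₀(r'/R)^1 r'² dr' = 4πρ₀ r^4/(4·R) = 9.582e-8 C.
Applying ∮E·dA = Q_enc/ε₀ with Φ = E(4πr²):
E = k|Q_enc|/r² = (8.99×10^9)(9.582e-8)/(0.0591)² = 2.47×10^5 N/C.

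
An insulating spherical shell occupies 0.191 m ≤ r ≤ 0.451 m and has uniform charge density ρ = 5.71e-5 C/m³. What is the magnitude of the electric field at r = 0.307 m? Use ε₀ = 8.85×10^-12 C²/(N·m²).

Symmetry ⇒ E = E(r) r̂. Gaussian sphere of radius r = 0.307 m (within the shell material, 0.191 m < r < 0.451 m).
Only the shell between 0.191 m and r is enclosed: Q_enc = ρ·(4π/3)(r³ − a³) = (5.71×10^-5)·(4π/3)·((0.307)³ − (0.191)³) = 5.254×10^-6 C.
Applying ∮E·dA = Q_enc/ε₀ with Φ = E(4πr²):
E = |Q_enc|/(4πε₀r²) = (5.254e-6)/(4π·8.85×10^-12·(0.307)²) = 5.01×10^5 N/C.

|E| = 5.01e5 V/m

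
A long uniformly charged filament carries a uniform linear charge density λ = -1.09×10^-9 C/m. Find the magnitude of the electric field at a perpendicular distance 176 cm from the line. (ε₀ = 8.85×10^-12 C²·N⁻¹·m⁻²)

|E| = 11.1 N/C

By cylindrical symmetry E is radial; use a coaxial Gaussian cylinder of radius 176 cm and length L.
Q_enc = λL, so λ_enc = -1.09×10^-9 C/m.
Since E is radial and uniform over the curved surface, Φ = E·2πrL = Q_enc/ε₀ = λ_enc L/ε₀.
E = |λ_enc|/(2πε₀r) = (1.09×10^-9)/(2π·8.85×10^-12·1.76) = 11.1 N/C.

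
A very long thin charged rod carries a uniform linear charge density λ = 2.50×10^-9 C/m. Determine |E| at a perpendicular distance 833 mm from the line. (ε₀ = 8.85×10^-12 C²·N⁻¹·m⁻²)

|E| = 54 N/C

Choose a coaxial cylinder of radius r = 833 mm (arbitrary length L) as the Gaussian surface.
Q_enc = λL, so λ_enc = 2.50×10^-9 C/m.
Gauss's law: E·2πrL = λ_enc L/ε₀.
E = |λ_enc|/(2πε₀r) = (2.50×10^-9)/(2π·8.85×10^-12·0.833) = 54 N/C.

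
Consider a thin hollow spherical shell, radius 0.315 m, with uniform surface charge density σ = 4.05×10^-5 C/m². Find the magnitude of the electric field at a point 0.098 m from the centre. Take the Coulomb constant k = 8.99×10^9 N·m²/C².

|E| = 0 N/C

Take a concentric spherical Gaussian surface of radius r = 0.098 m (inside the shell, r < 0.315 m).
No charge lies within this surface, so Q_enc = 0 and Gauss's law gives E·4πr² = 0 ⇒ E = 0.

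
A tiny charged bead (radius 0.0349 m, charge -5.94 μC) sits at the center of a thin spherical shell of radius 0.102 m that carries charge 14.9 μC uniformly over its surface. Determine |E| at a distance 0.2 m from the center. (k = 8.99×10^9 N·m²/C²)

Take a concentric spherical Gaussian surface of radius r = 0.2 m (r > 0.102 m, enclosing both).
Q_enc = (-5.94 μC) + (14.9 μC) = 8.96×10^-6 C.
By Gauss's law, ∮E·dA = E·4πr² = Q_enc/ε₀.
E = k|Q_enc|/r² = (8.99×10^9)(8.96e-6)/(0.2)² = 2.01×10^6 N/C.

E = 2.01e6 N/C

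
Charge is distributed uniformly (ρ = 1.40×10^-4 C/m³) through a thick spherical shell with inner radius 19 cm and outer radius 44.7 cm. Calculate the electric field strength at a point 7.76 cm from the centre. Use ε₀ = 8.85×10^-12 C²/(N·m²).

By spherical symmetry E is radial; choose a Gaussian sphere of radius r = 7.76 cm (r < 19 cm, inside the empty cavity).
No charge is enclosed, so by Gauss's law E·4πr² = 0 ⇒ E = 0.

E = 0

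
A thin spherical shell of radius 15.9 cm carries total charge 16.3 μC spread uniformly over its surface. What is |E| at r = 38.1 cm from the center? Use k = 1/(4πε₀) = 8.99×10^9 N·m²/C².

E = 1.01e6 V/m

Take a concentric spherical Gaussian surface of radius r = 38.1 cm (r > 15.9 cm).
The entire shell is enclosed: Q_enc = 1.63e-5 C.
By Gauss's law, ∮E·dA = E·4πr² = Q_enc/ε₀.
E = k|Q_enc|/r² = (8.99×10^9)(1.63×10^-5)/(0.381)² = 1.01e6 N/C.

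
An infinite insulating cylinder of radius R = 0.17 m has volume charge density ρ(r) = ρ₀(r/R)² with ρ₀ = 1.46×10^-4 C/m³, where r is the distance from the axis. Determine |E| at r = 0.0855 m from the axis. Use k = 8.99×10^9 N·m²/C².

|E| = 8.92×10^4 N/C

Take a coaxial cylindrical Gaussian surface of radius r = 0.0855 m and length L (r < R).
Integrating ρ over the cross-section to radius r: λ_enc = (2πρ₀/R²) ∫₀^r r'^3 dr' = 2πρ₀ r^4/(4·R²) = 4.241×10^-7 C/m.
Since E is radial and uniform over the curved surface, Φ = E·2πrL = Q_enc/ε₀ = λ_enc L/ε₀.
E = 2k|λ_enc|/r = 2(8.99×10^9)(4.241×10^-7)/(0.0855) = 8.92×10^4 N/C.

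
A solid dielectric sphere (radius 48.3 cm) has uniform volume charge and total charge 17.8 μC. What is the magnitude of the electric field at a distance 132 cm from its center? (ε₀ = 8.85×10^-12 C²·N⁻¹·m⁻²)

By spherical symmetry E is radial; choose a Gaussian sphere of radius r = 132 cm (r > R, so the entire charge is enclosed).
Q_enc = 17.8 μC = 1.78e-5 C.
Applying ∮E·dA = Q_enc/ε₀ with Φ = E(4πr²):
E = |Q_enc|/(4πε₀r²) = (1.78×10^-5)/(4π·8.85×10^-12·(1.32)²) = 9.19e4 N/C.

E ≈ 9.19e4 N/C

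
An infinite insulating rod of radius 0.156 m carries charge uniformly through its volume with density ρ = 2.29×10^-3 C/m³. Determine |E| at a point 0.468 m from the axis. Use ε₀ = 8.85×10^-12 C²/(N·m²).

Choose a coaxial cylinder of radius r = 0.468 m (arbitrary length L) as the Gaussian surface (r > 0.156 m, full cross-section enclosed).
λ_enc = ρ·πR² = (2.29×10^-3)π(0.156)² = 1.751×10^-4 C/m.
By Gauss's law (flux through the curved wall only), E·2πrL = λ_enc L/ε₀.
E = |λ_enc|/(2πε₀r) = (1.751e-4)/(2π·8.85×10^-12·0.468) = 6.73×10^6 N/C.

6.73×10^6 V/m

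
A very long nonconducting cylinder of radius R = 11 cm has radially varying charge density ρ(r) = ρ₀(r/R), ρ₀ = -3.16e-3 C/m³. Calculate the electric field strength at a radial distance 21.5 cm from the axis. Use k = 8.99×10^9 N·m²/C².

E ≈ 6.70×10^6 V/m

Coaxial Gaussian cylinder, radius r = 21.5 cm, length L (r > R, full charge per length enclosed).
λ_enc = 2π ∫₀^R ρ₀(r'/R)^1 r' dr' = 2πρ₀R²/3 = -8.008e-5 C/m.
Since E is radial and uniform over the curved surface, Φ = E·2πrL = Q_enc/ε₀ = λ_enc L/ε₀.
E = 2k|λ_enc|/r = 2(8.99×10^9)(8.008×10^-5)/(0.215) = 6.70×10^6 N/C.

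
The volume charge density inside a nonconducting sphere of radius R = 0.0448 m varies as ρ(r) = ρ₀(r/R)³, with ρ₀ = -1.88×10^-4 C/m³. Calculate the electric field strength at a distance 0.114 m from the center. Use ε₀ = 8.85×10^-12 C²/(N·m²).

Use a concentric Gaussian sphere at r = 0.114 m (r > R, all charge enclosed).
Q_enc = 4π ∫₀^R ρ₀(r'/R)^3 r'² dr' = 4πρ₀R³/6 = -3.54×10^-8 C.
Applying ∮E·dA = Q_enc/ε₀ with Φ = E(4πr²):
E = |Q_enc|/(4πε₀r²) = (3.54×10^-8)/(4π·8.85×10^-12·(0.114)²) = 2.45×10^4 N/C.

E = 2.45e4 N/C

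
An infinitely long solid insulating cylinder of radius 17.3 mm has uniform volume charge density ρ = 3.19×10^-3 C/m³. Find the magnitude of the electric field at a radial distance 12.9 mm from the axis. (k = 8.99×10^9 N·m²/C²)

Choose a coaxial cylinder of radius r = 12.9 mm (arbitrary length L) as the Gaussian surface (r < R).
Enclosed charge per unit length: λ_enc = ρ·πr² = (3.19×10^-3)π(0.0129)² = 1.668×10^-6 C/m.
By Gauss's law (flux through the curved wall only), E·2πrL = λ_enc L/ε₀.
E = 2k|λ_enc|/r = 2(8.99×10^9)(1.668e-6)/(0.0129) = 2.32×10^6 N/C.

E ≈ 2.32e6 N/C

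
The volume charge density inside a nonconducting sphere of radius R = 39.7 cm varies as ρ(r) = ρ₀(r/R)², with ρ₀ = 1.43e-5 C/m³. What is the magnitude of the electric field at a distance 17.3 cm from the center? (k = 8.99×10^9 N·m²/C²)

Take a concentric spherical Gaussian surface of radius r = 17.3 cm (r < R).
Integrate the density: Q_enc = 4π ∫₀^r ρ₀(r'/R)^2 r'² dr' = 4πρ₀ r^5/(5·R²) = 3.534×10^-8 C.
Since E is radial and uniform over the Gaussian sphere, Φ = E·4πr² = Q_enc/ε₀.
E = k|Q_enc|/r² = (8.99×10^9)(3.534×10^-8)/(0.173)² = 1.06×10^4 N/C.

E = 1.06e4 N/C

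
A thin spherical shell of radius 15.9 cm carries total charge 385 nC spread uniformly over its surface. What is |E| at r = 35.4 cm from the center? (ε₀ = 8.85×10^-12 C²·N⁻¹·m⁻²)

2.76×10^4 N/C

Take a concentric spherical Gaussian surface of radius r = 35.4 cm (r > 15.9 cm).
The entire shell is enclosed: Q_enc = 3.85×10^-7 C.
By Gauss's law, ∮E·dA = E·4πr² = Q_enc/ε₀.
E = |Q_enc|/(4πε₀r²) = (3.85×10^-7)/(4π·8.85×10^-12·(0.354)²) = 2.76×10^4 N/C.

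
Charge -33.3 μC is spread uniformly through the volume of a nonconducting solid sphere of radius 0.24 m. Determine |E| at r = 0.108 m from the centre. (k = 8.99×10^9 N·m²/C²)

Symmetry ⇒ E = E(r) r̂. Gaussian sphere of radius r = 0.108 m (r < R).
For a uniform sphere the enclosed fraction is (r/R)³, so Q_enc = (-33.3 μC)(0.108/0.24)³ = -3.034×10^-6 C.
Since E is radial and uniform over the Gaussian sphere, Φ = E·4πr² = Q_enc/ε₀.
E = k|Q_enc|/r² = (8.99×10^9)(3.034×10^-6)/(0.108)² = 2.34×10^6 N/C.

|E| = 2.34e6 N/C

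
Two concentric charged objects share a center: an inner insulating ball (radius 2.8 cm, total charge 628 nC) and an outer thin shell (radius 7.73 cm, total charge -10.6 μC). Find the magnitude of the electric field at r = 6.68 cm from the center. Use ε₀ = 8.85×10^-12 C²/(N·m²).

|E| = 1.27×10^6 N/C

Symmetry ⇒ E = E(r) r̂. Gaussian sphere of radius r = 6.68 cm (between the bodies, 2.8 cm < r < 7.73 cm).
The shell at 7.73 cm lies outside the Gaussian surface, so Q_enc = 628 nC = 6.28e-7 C.
Gauss's law: E·4πr² = Q_enc/ε₀.
E = |Q_enc|/(4πε₀r²) = (6.28×10^-7)/(4π·8.85×10^-12·(0.0668)²) = 1.27×10^6 N/C.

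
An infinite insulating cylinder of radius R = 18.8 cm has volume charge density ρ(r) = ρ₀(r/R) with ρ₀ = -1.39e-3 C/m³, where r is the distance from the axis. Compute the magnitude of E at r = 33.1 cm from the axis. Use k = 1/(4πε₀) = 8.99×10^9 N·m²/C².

Take a coaxial cylindrical Gaussian surface of radius r = 33.1 cm and length L (r > R, full charge per length enclosed).
λ_enc = 2π ∫₀^R ρ₀(r'/R)^1 r' dr' = 2πρ₀R²/3 = -1.029e-4 C/m.
Gauss's law: E·2πrL = λ_enc L/ε₀.
E = 2k|λ_enc|/r = 2(8.99×10^9)(1.029×10^-4)/(0.331) = 5.59×10^6 N/C.

|E| ≈ 5.59×10^6 N/C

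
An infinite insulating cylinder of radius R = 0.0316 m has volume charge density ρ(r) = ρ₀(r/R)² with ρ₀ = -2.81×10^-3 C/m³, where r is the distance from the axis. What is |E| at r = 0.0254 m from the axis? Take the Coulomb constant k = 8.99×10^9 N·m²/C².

By cylindrical symmetry E is radial; use a coaxial Gaussian cylinder of radius 0.0254 m and length L (r < R).
Integrating ρ over the cross-section to radius r: λ_enc = (2πρ₀/R²) ∫₀^r r'^3 dr' = 2πρ₀ r^4/(4·R²) = -1.84e-6 C/m.
Applying ∮E·dA = Q_enc/ε₀ with the end caps contributing no flux:
E = 2k|λ_enc|/r = 2(8.99×10^9)(1.84×10^-6)/(0.0254) = 1.30×10^6 N/C.

|E| ≈ 1.30×10^6 V/m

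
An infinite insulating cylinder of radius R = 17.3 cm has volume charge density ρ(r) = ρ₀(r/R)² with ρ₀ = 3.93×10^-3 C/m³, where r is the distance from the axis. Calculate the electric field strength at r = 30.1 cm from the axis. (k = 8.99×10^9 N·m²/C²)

Choose a coaxial cylinder of radius r = 30.1 cm (arbitrary length L) as the Gaussian surface (r > R, full charge per length enclosed).
λ_enc = 2π ∫₀^R ρ₀(r'/R)^2 r' dr' = 2πρ₀R²/4 = 1.848e-4 C/m.
Since E is radial and uniform over the curved surface, Φ = E·2πrL = Q_enc/ε₀ = λ_enc L/ε₀.
E = 2k|λ_enc|/r = 2(8.99×10^9)(1.848×10^-4)/(0.301) = 1.10×10^7 N/C.

|E| ≈ 1.10×10^7 N/C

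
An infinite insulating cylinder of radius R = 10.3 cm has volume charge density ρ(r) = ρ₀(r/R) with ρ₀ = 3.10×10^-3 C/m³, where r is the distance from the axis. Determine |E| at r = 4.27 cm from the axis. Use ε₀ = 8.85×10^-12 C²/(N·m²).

E = 2.07×10^6 V/m

Choose a coaxial cylinder of radius r = 4.27 cm (arbitrary length L) as the Gaussian surface (r < R).
Integrating ρ over the cross-section to radius r: λ_enc = (2πρ₀/R) ∫₀^r r'^2 dr' = 2πρ₀ r^3/(3·R) = 4.908×10^-6 C/m.
Applying ∮E·dA = Q_enc/ε₀ with the end caps contributing no flux:
E = |λ_enc|/(2πε₀r) = (4.908×10^-6)/(2π·8.85×10^-12·0.0427) = 2.07×10^6 N/C.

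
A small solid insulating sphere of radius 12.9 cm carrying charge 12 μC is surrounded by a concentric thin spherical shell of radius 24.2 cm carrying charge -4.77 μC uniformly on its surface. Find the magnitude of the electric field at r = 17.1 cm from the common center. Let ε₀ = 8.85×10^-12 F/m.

|E| = 3.69e6 V/m

Take a concentric spherical Gaussian surface of radius r = 17.1 cm (between the bodies, 12.9 cm < r < 24.2 cm).
Only the inner charge is enclosed; the outer shell contributes nothing inside itself. Q_enc = 12 μC = 1.20e-5 C.
Gauss's law: E·4πr² = Q_enc/ε₀.
E = |Q_enc|/(4πε₀r²) = (1.20×10^-5)/(4π·8.85×10^-12·(0.171)²) = 3.69e6 N/C.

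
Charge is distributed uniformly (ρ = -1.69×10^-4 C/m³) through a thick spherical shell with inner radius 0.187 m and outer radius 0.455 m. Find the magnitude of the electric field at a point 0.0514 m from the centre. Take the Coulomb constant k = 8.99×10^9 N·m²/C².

E = 0 (no enclosed charge)

Take a concentric spherical Gaussian surface of radius r = 0.0514 m (r < 0.187 m, inside the empty cavity).
Q_enc = 0 (all charge lies at larger r); Gauss's law gives E = 0.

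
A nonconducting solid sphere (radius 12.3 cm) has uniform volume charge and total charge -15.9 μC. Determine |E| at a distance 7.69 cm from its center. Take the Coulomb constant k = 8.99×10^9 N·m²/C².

Take a concentric spherical Gaussian surface of radius r = 7.69 cm (r < R).
Only the charge within r is enclosed: Q_enc = Q·(r/R)³ = (-15.9 μC)·(7.69 cm/12.3 cm)³ = -3.886e-6 C.
Gauss's law: E·4πr² = Q_enc/ε₀.
E = k|Q_enc|/r² = (8.99×10^9)(3.886×10^-6)/(0.0769)² = 5.91×10^6 N/C.

E ≈ 5.91e6 N/C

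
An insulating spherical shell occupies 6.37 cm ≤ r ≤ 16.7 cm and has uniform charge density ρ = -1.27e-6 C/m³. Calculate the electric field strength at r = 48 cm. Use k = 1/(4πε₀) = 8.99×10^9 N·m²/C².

Take a concentric spherical Gaussian surface of radius r = 48 cm (r > 16.7 cm, enclosing the whole shell).
Q_enc = ρ·(4π/3)(b³ − a³) = (-1.27e-6)·(4π/3)·((0.167)³ − (0.0637)³) = -2.34×10^-8 C.
By Gauss's law, ∮E·dA = E·4πr² = Q_enc/ε₀.
E = k|Q_enc|/r² = (8.99×10^9)(2.34×10^-8)/(0.48)² = 913 N/C.

913 N/C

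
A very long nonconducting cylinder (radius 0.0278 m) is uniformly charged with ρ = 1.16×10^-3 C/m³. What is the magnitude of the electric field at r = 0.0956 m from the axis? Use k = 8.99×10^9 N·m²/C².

|E| = 5.30×10^5 V/m

Choose a coaxial cylinder of radius r = 0.0956 m (arbitrary length L) as the Gaussian surface (r > 0.0278 m, full cross-section enclosed).
λ_enc = ρ·πR² = (1.16×10^-3)π(0.0278)² = 2.816×10^-6 C/m.
Applying ∮E·dA = Q_enc/ε₀ with the end caps contributing no flux:
E = 2k|λ_enc|/r = 2(8.99×10^9)(2.816×10^-6)/(0.0956) = 5.30×10^5 N/C.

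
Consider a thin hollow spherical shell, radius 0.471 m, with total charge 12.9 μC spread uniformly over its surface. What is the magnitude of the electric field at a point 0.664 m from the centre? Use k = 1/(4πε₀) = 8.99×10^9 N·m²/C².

2.63×10^5 N/C

By spherical symmetry E is radial; choose a Gaussian sphere of radius r = 0.664 m (r > 0.471 m).
The entire shell is enclosed: Q_enc = 1.29×10^-5 C.
Gauss's law: E·4πr² = Q_enc/ε₀.
E = k|Q_enc|/r² = (8.99×10^9)(1.29e-5)/(0.664)² = 2.63e5 N/C.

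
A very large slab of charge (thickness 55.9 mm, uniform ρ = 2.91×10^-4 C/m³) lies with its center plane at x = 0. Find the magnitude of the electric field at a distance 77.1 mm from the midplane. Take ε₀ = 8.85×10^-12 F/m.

The point |x| = 77.1 mm lies outside the slab (half-thickness 0.02795 m). A symmetric pillbox spanning the full slab encloses Q_enc = ρ·d·A.
Flux = 2EA ⇒ E = |ρ|d/(2ε₀), independent of distance outside.
E = (2.91e-4)(0.0559)/(2·8.85×10^-12) = 9.19×10^5 N/C.

|E| ≈ 9.19×10^5 N/C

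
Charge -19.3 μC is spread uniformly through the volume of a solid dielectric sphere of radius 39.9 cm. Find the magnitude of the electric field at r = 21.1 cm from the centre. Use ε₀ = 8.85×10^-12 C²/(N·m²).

By spherical symmetry E is radial; choose a Gaussian sphere of radius r = 21.1 cm (r < R).
For a uniform sphere the enclosed fraction is (r/R)³, so Q_enc = (-19.3 μC)(0.211/0.399)³ = -2.854e-6 C.
Since E is radial and uniform over the Gaussian sphere, Φ = E·4πr² = Q_enc/ε₀.
E = |Q_enc|/(4πε₀r²) = (2.854×10^-6)/(4π·8.85×10^-12·(0.211)²) = 5.76×10^5 N/C.

|E| ≈ 5.76×10^5 N/C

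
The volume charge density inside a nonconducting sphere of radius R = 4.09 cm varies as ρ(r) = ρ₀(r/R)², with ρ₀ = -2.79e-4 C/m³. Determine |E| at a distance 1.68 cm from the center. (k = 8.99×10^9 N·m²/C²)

|E| = 1.79×10^4 V/m

Symmetry ⇒ E = E(r) r̂. Gaussian sphere of radius r = 1.68 cm (r < R).
Q_enc = ∫₀^r ρ(r')·4πr'² dr' = (4πρ₀/R²) ∫₀^r r'^4 dr' = 4πρ₀ r^5/(5·R²) = -5.61×10^-10 C.
Gauss's law: E·4πr² = Q_enc/ε₀.
E = k|Q_enc|/r² = (8.99×10^9)(5.61×10^-10)/(0.0168)² = 1.79×10^4 N/C.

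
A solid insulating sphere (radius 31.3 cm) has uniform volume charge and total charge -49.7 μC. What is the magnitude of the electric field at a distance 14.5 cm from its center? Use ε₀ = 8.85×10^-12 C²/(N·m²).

Symmetry ⇒ E = E(r) r̂. Gaussian sphere of radius r = 14.5 cm (r < R).
Only the charge within r is enclosed: Q_enc = Q·(r/R)³ = (-49.7 μC)·(14.5 cm/31.3 cm)³ = -4.941e-6 C.
Since E is radial and uniform over the Gaussian sphere, Φ = E·4πr² = Q_enc/ε₀.
E = |Q_enc|/(4πε₀r²) = (4.941e-6)/(4π·8.85×10^-12·(0.145)²) = 2.11×10^6 N/C.

|E| = 2.11×10^6 N/C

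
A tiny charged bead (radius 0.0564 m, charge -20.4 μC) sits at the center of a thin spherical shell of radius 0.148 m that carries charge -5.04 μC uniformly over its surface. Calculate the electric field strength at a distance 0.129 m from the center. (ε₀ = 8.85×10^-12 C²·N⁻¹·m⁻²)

|E| ≈ 1.10×10^7 N/C

Take a concentric spherical Gaussian surface of radius r = 0.129 m (between the bodies, 0.0564 m < r < 0.148 m).
Only the inner charge is enclosed; the outer shell contributes nothing inside itself. Q_enc = -20.4 μC = -2.04e-5 C.
Gauss's law: E·4πr² = Q_enc/ε₀.
E = |Q_enc|/(4πε₀r²) = (2.04×10^-5)/(4π·8.85×10^-12·(0.129)²) = 1.10×10^7 N/C.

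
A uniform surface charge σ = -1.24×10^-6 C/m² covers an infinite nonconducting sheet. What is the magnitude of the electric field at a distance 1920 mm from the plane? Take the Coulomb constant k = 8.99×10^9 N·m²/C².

E = 7.00×10^4 V/m

The symmetry is planar: E is normal to the sheet and the same magnitude on both sides. Take a pillbox straddling the sheet with end-cap area A.
Only the two end caps contribute flux: Φ = 2EA. With Q_enc = σA, Gauss's law gives E = |σ|/(2ε₀).
E = 2πk|σ| = 2π(8.99×10^9)(1.24e-6) = 7.00e4 N/C.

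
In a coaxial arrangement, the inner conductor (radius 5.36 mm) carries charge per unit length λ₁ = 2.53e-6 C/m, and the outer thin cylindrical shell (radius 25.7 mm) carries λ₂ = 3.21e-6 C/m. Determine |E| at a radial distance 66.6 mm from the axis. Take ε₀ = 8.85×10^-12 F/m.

Take a coaxial cylindrical Gaussian surface of radius r = 66.6 mm and length L (r > 25.7 mm, enclosing both).
λ_enc = λ₁ + λ₂ = (2.53×10^-6) + (3.21×10^-6) = 5.74×10^-6 C/m.
Since E is radial and uniform over the curved surface, Φ = E·2πrL = Q_enc/ε₀ = λ_enc L/ε₀.
E = |λ_enc|/(2πε₀r) = (5.74e-6)/(2π·8.85×10^-12·0.0666) = 1.55×10^6 N/C.

E ≈ 1.55e6 N/C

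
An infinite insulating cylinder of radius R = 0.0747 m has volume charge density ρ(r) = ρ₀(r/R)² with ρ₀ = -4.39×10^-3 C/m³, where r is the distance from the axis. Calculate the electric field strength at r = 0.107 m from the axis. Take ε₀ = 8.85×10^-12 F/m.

E = 6.47×10^6 N/C

By cylindrical symmetry E is radial; use a coaxial Gaussian cylinder of radius 0.107 m and length L (r > R, full charge per length enclosed).
λ_enc = 2π ∫₀^R ρ₀(r'/R)^2 r' dr' = 2πρ₀R²/4 = -3.848×10^-5 C/m.
Applying ∮E·dA = Q_enc/ε₀ with the end caps contributing no flux:
E = |λ_enc|/(2πε₀r) = (3.848×10^-5)/(2π·8.85×10^-12·0.107) = 6.47×10^6 N/C.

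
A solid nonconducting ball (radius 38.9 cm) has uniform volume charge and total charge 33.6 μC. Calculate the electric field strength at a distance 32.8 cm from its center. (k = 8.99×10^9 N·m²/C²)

Take a concentric spherical Gaussian surface of radius r = 32.8 cm (r < R).
Only the charge within r is enclosed: Q_enc = Q·(r/R)³ = (33.6 μC)·(32.8 cm/38.9 cm)³ = 2.014e-5 C.
Gauss's law: E·4πr² = Q_enc/ε₀.
E = k|Q_enc|/r² = (8.99×10^9)(2.014e-5)/(0.328)² = 1.68e6 N/C.

E ≈ 1.68e6 V/m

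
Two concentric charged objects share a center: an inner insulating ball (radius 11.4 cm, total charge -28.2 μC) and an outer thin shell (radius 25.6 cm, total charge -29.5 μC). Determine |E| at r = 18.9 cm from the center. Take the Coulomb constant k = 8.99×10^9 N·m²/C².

|E| = 7.10×10^6 N/C

Use a concentric Gaussian sphere at r = 18.9 cm (between the bodies, 11.4 cm < r < 25.6 cm).
Only the inner charge is enclosed; the outer shell contributes nothing inside itself. Q_enc = -28.2 μC = -2.82×10^-5 C.
Since E is radial and uniform over the Gaussian sphere, Φ = E·4πr² = Q_enc/ε₀.
E = k|Q_enc|/r² = (8.99×10^9)(2.82×10^-5)/(0.189)² = 7.10e6 N/C.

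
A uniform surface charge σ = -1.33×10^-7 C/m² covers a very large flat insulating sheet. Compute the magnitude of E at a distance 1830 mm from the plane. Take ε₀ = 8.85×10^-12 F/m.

Choose a cylindrical pillbox piercing the sheet, end faces (area A) parallel to it.
Only the two end caps contribute flux: Φ = 2EA. With Q_enc = σA, Gauss's law gives E = |σ|/(2ε₀).
E = |σ|/(2ε₀) = (1.33e-7)/(2·8.85×10^-12) = 7.51e3 N/C.

|E| = 7.51×10^3 N/C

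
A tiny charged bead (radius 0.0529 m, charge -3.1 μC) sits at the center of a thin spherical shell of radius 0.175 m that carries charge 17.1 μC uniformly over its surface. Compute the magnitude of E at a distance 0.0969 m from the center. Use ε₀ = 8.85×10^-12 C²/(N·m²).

|E| ≈ 2.97e6 N/C

Use a concentric Gaussian sphere at r = 0.0969 m (between the bodies, 0.0529 m < r < 0.175 m).
Only the inner charge is enclosed; the outer shell contributes nothing inside itself. Q_enc = -3.1 μC = -3.10e-6 C.
By Gauss's law, ∮E·dA = E·4πr² = Q_enc/ε₀.
E = |Q_enc|/(4πε₀r²) = (3.10e-6)/(4π·8.85×10^-12·(0.0969)²) = 2.97×10^6 N/C.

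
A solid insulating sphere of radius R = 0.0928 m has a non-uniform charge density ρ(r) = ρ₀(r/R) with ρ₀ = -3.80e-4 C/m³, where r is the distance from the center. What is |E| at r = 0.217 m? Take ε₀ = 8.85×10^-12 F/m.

E = 1.82×10^5 N/C

Take a concentric spherical Gaussian surface of radius r = 0.217 m (r > R, all charge enclosed).
Q_enc = 4π ∫₀^R ρ₀(r'/R)^1 r'² dr' = 4πρ₀R³/4 = -9.541×10^-7 C.
By Gauss's law, ∮E·dA = E·4πr² = Q_enc/ε₀.
E = |Q_enc|/(4πε₀r²) = (9.541×10^-7)/(4π·8.85×10^-12·(0.217)²) = 1.82×10^5 N/C.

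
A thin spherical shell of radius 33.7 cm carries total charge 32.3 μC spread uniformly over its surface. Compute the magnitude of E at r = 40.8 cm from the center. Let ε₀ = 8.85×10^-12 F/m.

E = 1.74×10^6 N/C

Use a concentric Gaussian sphere at r = 40.8 cm (r > 33.7 cm).
The entire shell is enclosed: Q_enc = 3.23×10^-5 C.
Gauss's law: E·4πr² = Q_enc/ε₀.
E = |Q_enc|/(4πε₀r²) = (3.23e-5)/(4π·8.85×10^-12·(0.408)²) = 1.74×10^6 N/C.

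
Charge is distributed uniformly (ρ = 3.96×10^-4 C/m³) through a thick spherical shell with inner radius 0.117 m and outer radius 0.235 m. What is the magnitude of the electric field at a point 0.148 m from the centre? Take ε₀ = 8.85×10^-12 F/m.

Symmetry ⇒ E = E(r) r̂. Gaussian sphere of radius r = 0.148 m (within the shell material, 0.117 m < r < 0.235 m).
Only the shell between 0.117 m and r is enclosed: Q_enc = ρ·(4π/3)(r³ − a³) = (3.96e-4)·(4π/3)·((0.148)³ − (0.117)³) = 2.721×10^-6 C.
By Gauss's law, ∮E·dA = E·4πr² = Q_enc/ε₀.
E = |Q_enc|/(4πε₀r²) = (2.721×10^-6)/(4π·8.85×10^-12·(0.148)²) = 1.12×10^6 N/C.

E ≈ 1.12e6 V/m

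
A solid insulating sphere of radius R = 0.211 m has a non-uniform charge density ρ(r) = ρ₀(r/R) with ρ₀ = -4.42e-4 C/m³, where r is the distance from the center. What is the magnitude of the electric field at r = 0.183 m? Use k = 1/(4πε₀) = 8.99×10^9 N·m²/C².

Take a concentric spherical Gaussian surface of radius r = 0.183 m (r < R).
Integrate the density: Q_enc = 4π ∫₀^r ρ₀(r'/R)^1 r'² dr' = 4πρ₀ r^4/(4·R) = -7.381×10^-6 C.
Applying ∮E·dA = Q_enc/ε₀ with Φ = E(4πr²):
E = k|Q_enc|/r² = (8.99×10^9)(7.381e-6)/(0.183)² = 1.98×10^6 N/C.

|E| = 1.98×10^6 N/C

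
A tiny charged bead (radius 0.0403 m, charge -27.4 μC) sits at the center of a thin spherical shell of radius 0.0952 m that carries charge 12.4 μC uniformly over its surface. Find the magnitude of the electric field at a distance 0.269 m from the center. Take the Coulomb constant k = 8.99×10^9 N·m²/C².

E = 1.86×10^6 N/C

Symmetry ⇒ E = E(r) r̂. Gaussian sphere of radius r = 0.269 m (r > 0.0952 m, enclosing both).
Q_enc = (-27.4 μC) + (12.4 μC) = -1.50×10^-5 C.
Applying ∮E·dA = Q_enc/ε₀ with Φ = E(4πr²):
E = k|Q_enc|/r² = (8.99×10^9)(1.50e-5)/(0.269)² = 1.86e6 N/C.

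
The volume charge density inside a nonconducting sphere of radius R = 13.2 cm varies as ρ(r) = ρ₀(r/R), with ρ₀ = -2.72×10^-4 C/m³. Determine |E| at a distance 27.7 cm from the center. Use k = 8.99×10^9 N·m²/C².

Use a concentric Gaussian sphere at r = 27.7 cm (r > R, all charge enclosed).
Q_enc = 4π ∫₀^R ρ₀(r'/R)^1 r'² dr' = 4πρ₀R³/4 = -1.965e-6 C.
Gauss's law: E·4πr² = Q_enc/ε₀.
E = k|Q_enc|/r² = (8.99×10^9)(1.965e-6)/(0.277)² = 2.30e5 N/C.

E = 2.30×10^5 N/C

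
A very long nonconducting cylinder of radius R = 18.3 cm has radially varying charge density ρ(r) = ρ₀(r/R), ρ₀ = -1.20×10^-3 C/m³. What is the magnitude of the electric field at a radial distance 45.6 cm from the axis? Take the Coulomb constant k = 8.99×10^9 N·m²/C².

Choose a coaxial cylinder of radius r = 45.6 cm (arbitrary length L) as the Gaussian surface (r > R, full charge per length enclosed).
λ_enc = 2π ∫₀^R ρ₀(r'/R)^1 r' dr' = 2πρ₀R²/3 = -8.417×10^-5 C/m.
Applying ∮E·dA = Q_enc/ε₀ with the end caps contributing no flux:
E = 2k|λ_enc|/r = 2(8.99×10^9)(8.417×10^-5)/(0.456) = 3.32×10^6 N/C.

3.32e6 N/C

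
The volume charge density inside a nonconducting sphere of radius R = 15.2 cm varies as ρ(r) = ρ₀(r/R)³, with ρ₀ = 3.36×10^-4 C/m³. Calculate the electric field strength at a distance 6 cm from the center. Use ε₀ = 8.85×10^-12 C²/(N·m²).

2.34×10^4 V/m

Use a concentric Gaussian sphere at r = 6 cm (r < R).
Integrate the density: Q_enc = 4π ∫₀^r ρ₀(r'/R)^3 r'² dr' = 4πρ₀ r^6/(6·R³) = 9.349×10^-9 C.
Since E is radial and uniform over the Gaussian sphere, Φ = E·4πr² = Q_enc/ε₀.
E = |Q_enc|/(4πε₀r²) = (9.349e-9)/(4π·8.85×10^-12·(0.06)²) = 2.34×10^4 N/C.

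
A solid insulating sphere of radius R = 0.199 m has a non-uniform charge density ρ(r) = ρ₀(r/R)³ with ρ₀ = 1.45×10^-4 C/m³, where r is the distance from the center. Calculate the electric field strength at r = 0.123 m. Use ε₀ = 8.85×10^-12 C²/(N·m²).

Use a concentric Gaussian sphere at r = 0.123 m (r < R).
Q_enc = ∫₀^r ρ(r')·4πr'² dr' = (4πρ₀/R³) ∫₀^r r'^5 dr' = 4πρ₀ r^6/(6·R³) = 1.334e-7 C.
Gauss's law: E·4πr² = Q_enc/ε₀.
E = |Q_enc|/(4πε₀r²) = (1.334×10^-7)/(4π·8.85×10^-12·(0.123)²) = 7.93e4 N/C.

7.93×10^4 N/C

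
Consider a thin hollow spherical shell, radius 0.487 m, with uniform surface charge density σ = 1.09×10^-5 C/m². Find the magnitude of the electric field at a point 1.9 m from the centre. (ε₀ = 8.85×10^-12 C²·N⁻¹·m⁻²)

|E| = 8.09e4 V/m

Use a concentric Gaussian sphere at r = 1.9 m (r > 0.487 m).
The entire shell is enclosed: Q_enc = σ·4πR² = (1.09e-5)·4π·(0.487)² = 3.249e-5 C.
Applying ∮E·dA = Q_enc/ε₀ with Φ = E(4πr²):
E = |Q_enc|/(4πε₀r²) = (3.249×10^-5)/(4π·8.85×10^-12·(1.9)²) = 8.09×10^4 N/C.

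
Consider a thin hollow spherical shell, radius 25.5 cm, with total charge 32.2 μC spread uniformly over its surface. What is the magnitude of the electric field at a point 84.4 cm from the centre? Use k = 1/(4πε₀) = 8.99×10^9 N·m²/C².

Symmetry ⇒ E = E(r) r̂. Gaussian sphere of radius r = 84.4 cm (r > 25.5 cm).
The entire shell is enclosed: Q_enc = 3.22×10^-5 C.
Since E is radial and uniform over the Gaussian sphere, Φ = E·4πr² = Q_enc/ε₀.
E = k|Q_enc|/r² = (8.99×10^9)(3.22×10^-5)/(0.844)² = 4.06×10^5 N/C.

4.06×10^5 N/C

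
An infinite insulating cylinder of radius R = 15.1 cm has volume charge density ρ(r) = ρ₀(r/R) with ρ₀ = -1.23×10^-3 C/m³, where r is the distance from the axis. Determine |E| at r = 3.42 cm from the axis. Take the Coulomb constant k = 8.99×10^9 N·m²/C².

|E| = 3.59×10^5 N/C

Coaxial Gaussian cylinder, radius r = 3.42 cm, length L (r < R).
Integrating ρ over the cross-section to radius r: λ_enc = (2πρ₀/R) ∫₀^r r'^2 dr' = 2πρ₀ r^3/(3·R) = -6.824×10^-7 C/m.
Applying ∮E·dA = Q_enc/ε₀ with the end caps contributing no flux:
E = 2k|λ_enc|/r = 2(8.99×10^9)(6.824×10^-7)/(0.0342) = 3.59×10^5 N/C.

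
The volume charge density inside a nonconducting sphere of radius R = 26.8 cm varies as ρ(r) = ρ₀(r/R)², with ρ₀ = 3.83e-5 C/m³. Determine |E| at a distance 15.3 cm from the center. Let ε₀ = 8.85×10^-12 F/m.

|E| ≈ 4.32e4 N/C

Take a concentric spherical Gaussian surface of radius r = 15.3 cm (r < R).
Q_enc = ∫₀^r ρ(r')·4πr'² dr' = (4πρ₀/R²) ∫₀^r r'^4 dr' = 4πρ₀ r^5/(5·R²) = 1.124×10^-7 C.
By Gauss's law, ∮E·dA = E·4πr² = Q_enc/ε₀.
E = |Q_enc|/(4πε₀r²) = (1.124×10^-7)/(4π·8.85×10^-12·(0.153)²) = 4.32×10^4 N/C.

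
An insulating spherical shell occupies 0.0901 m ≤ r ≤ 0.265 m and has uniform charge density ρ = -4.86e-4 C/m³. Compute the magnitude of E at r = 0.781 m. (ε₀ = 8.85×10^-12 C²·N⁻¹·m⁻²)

Symmetry ⇒ E = E(r) r̂. Gaussian sphere of radius r = 0.781 m (r > 0.265 m, enclosing the whole shell).
Q_enc = ρ·(4π/3)(b³ − a³) = (-4.86×10^-4)·(4π/3)·((0.265)³ − (0.0901)³) = -3.64×10^-5 C.
Applying ∮E·dA = Q_enc/ε₀ with Φ = E(4πr²):
E = |Q_enc|/(4πε₀r²) = (3.64×10^-5)/(4π·8.85×10^-12·(0.781)²) = 5.37×10^5 N/C.

5.37e5 N/C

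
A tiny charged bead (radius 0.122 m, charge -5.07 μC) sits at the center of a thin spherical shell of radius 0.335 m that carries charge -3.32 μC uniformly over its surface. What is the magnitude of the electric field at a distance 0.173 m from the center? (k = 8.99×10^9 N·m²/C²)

Take a concentric spherical Gaussian surface of radius r = 0.173 m (between the bodies, 0.122 m < r < 0.335 m).
Only the inner charge is enclosed; the outer shell contributes nothing inside itself. Q_enc = -5.07 μC = -5.07×10^-6 C.
Since E is radial and uniform over the Gaussian sphere, Φ = E·4πr² = Q_enc/ε₀.
E = k|Q_enc|/r² = (8.99×10^9)(5.07e-6)/(0.173)² = 1.52×10^6 N/C.

|E| ≈ 1.52×10^6 V/m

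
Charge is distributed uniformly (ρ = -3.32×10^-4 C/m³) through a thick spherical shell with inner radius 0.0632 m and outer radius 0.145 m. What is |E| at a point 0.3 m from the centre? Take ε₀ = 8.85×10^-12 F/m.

Take a concentric spherical Gaussian surface of radius r = 0.3 m (r > 0.145 m, enclosing the whole shell).
Q_enc = ρ·(4π/3)(b³ − a³) = (-3.32×10^-4)·(4π/3)·((0.145)³ − (0.0632)³) = -3.889×10^-6 C.
Since E is radial and uniform over the Gaussian sphere, Φ = E·4πr² = Q_enc/ε₀.
E = |Q_enc|/(4πε₀r²) = (3.889e-6)/(4π·8.85×10^-12·(0.3)²) = 3.89e5 N/C.

|E| ≈ 3.89×10^5 N/C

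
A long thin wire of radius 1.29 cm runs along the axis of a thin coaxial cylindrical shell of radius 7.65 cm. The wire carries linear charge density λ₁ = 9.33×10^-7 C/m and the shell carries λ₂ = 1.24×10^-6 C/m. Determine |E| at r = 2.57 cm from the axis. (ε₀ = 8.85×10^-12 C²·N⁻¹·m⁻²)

|E| ≈ 6.53×10^5 N/C

Choose a coaxial cylinder of radius r = 2.57 cm (arbitrary length L) as the Gaussian surface (between the conductors, 1.29 cm < r < 7.65 cm).
Only the inner wire is enclosed; the outer shell contributes nothing inside itself. λ_enc = λ₁ = 9.33×10^-7 C/m.
Applying ∮E·dA = Q_enc/ε₀ with the end caps contributing no flux:
E = |λ_enc|/(2πε₀r) = (9.33e-7)/(2π·8.85×10^-12·0.0257) = 6.53×10^5 N/C.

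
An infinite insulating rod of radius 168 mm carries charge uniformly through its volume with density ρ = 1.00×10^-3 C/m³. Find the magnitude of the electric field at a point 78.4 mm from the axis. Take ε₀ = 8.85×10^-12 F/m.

|E| = 4.43e6 V/m

Coaxial Gaussian cylinder, radius r = 78.4 mm, length L (r < R).
Charge inside radius r per length L is ρ·πr²·L, so λ_enc = ρπr² = 1.931×10^-5 C/m.
By Gauss's law (flux through the curved wall only), E·2πrL = λ_enc L/ε₀.
E = |λ_enc|/(2πε₀r) = (1.931e-5)/(2π·8.85×10^-12·0.0784) = 4.43×10^6 N/C.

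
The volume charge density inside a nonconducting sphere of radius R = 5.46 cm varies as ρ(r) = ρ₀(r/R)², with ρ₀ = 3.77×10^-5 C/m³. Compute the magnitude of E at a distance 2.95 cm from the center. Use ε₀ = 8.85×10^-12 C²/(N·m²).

7.34×10^3 N/C

Symmetry ⇒ E = E(r) r̂. Gaussian sphere of radius r = 2.95 cm (r < R).
Q_enc = ∫₀^r ρ(r')·4πr'² dr' = (4πρ₀/R²) ∫₀^r r'^4 dr' = 4πρ₀ r^5/(5·R²) = 7.101e-10 C.
Since E is radial and uniform over the Gaussian sphere, Φ = E·4πr² = Q_enc/ε₀.
E = |Q_enc|/(4πε₀r²) = (7.101e-10)/(4π·8.85×10^-12·(0.0295)²) = 7.34e3 N/C.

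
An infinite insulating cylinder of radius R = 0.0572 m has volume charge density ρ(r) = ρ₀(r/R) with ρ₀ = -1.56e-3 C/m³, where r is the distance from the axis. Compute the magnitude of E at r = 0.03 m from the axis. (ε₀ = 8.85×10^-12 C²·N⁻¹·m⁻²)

E = 9.24×10^5 V/m

Choose a coaxial cylinder of radius r = 0.03 m (arbitrary length L) as the Gaussian surface (r < R).
λ_enc = ∫₀^r ρ(r')·2πr' dr' = (2πρ₀/R)·r^3/3 = -1.542e-6 C/m.
Since E is radial and uniform over the curved surface, Φ = E·2πrL = Q_enc/ε₀ = λ_enc L/ε₀.
E = |λ_enc|/(2πε₀r) = (1.542×10^-6)/(2π·8.85×10^-12·0.03) = 9.24×10^5 N/C.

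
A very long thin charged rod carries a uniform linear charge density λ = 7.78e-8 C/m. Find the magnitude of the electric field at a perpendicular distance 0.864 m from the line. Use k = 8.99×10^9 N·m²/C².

By cylindrical symmetry E is radial; use a coaxial Gaussian cylinder of radius 0.864 m and length L.
Q_enc = λL, so λ_enc = 7.78×10^-8 C/m.
Since E is radial and uniform over the curved surface, Φ = E·2πrL = Q_enc/ε₀ = λ_enc L/ε₀.
E = 2k|λ_enc|/r = 2(8.99×10^9)(7.78×10^-8)/(0.864) = 1.62×10^3 N/C.

1.62e3 N/C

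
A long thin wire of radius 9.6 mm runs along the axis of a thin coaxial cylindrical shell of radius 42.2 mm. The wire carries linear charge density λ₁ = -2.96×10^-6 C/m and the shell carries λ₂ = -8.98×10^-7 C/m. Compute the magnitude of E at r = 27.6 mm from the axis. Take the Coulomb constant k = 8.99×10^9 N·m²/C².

Take a coaxial cylindrical Gaussian surface of radius r = 27.6 mm and length L (between the conductors, 9.6 mm < r < 42.2 mm).
The shell at 42.2 mm lies outside the Gaussian surface, so λ_enc = λ₁ = -2.96×10^-6 C/m.
Gauss's law: E·2πrL = λ_enc L/ε₀.
E = 2k|λ_enc|/r = 2(8.99×10^9)(2.96×10^-6)/(0.0276) = 1.93×10^6 N/C.

E = 1.93e6 N/C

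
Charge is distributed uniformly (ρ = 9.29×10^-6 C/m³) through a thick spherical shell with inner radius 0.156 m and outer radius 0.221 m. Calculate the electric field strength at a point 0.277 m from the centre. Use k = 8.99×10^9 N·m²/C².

Take a concentric spherical Gaussian surface of radius r = 0.277 m (r > 0.221 m, enclosing the whole shell).
Q_enc = ρ·(4π/3)(b³ − a³) = (9.29×10^-6)·(4π/3)·((0.221)³ − (0.156)³) = 2.723×10^-7 C.
Since E is radial and uniform over the Gaussian sphere, Φ = E·4πr² = Q_enc/ε₀.
E = k|Q_enc|/r² = (8.99×10^9)(2.723×10^-7)/(0.277)² = 3.19×10^4 N/C.

3.19×10^4 V/m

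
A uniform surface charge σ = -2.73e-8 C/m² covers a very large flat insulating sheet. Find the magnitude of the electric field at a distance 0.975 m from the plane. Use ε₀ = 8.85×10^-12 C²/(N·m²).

|E| ≈ 1.54×10^3 N/C

The symmetry is planar: E is normal to the sheet and the same magnitude on both sides. Take a pillbox straddling the sheet with end-cap area A.
Only the two end caps contribute flux: Φ = 2EA. With Q_enc = σA, Gauss's law gives E = |σ|/(2ε₀).
E = |σ|/(2ε₀) = (2.73×10^-8)/(2·8.85×10^-12) = 1.54×10^3 N/C.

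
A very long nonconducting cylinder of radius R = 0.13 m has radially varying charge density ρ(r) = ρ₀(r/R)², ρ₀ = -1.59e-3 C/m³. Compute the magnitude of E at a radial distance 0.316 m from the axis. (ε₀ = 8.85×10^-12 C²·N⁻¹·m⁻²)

Coaxial Gaussian cylinder, radius r = 0.316 m, length L (r > R, full charge per length enclosed).
λ_enc = 2π ∫₀^R ρ₀(r'/R)^2 r' dr' = 2πρ₀R²/4 = -4.221×10^-5 C/m.
By Gauss's law (flux through the curved wall only), E·2πrL = λ_enc L/ε₀.
E = |λ_enc|/(2πε₀r) = (4.221×10^-5)/(2π·8.85×10^-12·0.316) = 2.40×10^6 N/C.

E = 2.40×10^6 N/C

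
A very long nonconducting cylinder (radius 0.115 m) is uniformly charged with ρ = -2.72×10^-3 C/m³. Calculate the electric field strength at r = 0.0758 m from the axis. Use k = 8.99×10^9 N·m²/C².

|E| ≈ 1.16×10^7 N/C

By cylindrical symmetry E is radial; use a coaxial Gaussian cylinder of radius 0.0758 m and length L (r < R).
Charge inside radius r per length L is ρ·πr²·L, so λ_enc = ρπr² = -4.91e-5 C/m.
Since E is radial and uniform over the curved surface, Φ = E·2πrL = Q_enc/ε₀ = λ_enc L/ε₀.
E = 2k|λ_enc|/r = 2(8.99×10^9)(4.91×10^-5)/(0.0758) = 1.16×10^7 N/C.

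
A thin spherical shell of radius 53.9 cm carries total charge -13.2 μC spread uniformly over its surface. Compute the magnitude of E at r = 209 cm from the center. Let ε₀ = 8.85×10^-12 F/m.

E = 2.72e4 N/C

Use a concentric Gaussian sphere at r = 209 cm (r > 53.9 cm).
The entire shell is enclosed: Q_enc = -1.32×10^-5 C.
By Gauss's law, ∮E·dA = E·4πr² = Q_enc/ε₀.
E = |Q_enc|/(4πε₀r²) = (1.32e-5)/(4π·8.85×10^-12·(2.09)²) = 2.72×10^4 N/C.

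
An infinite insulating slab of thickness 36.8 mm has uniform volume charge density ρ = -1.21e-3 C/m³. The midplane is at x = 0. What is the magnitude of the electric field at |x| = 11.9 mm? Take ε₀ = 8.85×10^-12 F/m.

|E| = 1.63×10^6 N/C

By symmetry E is perpendicular to the slab. A Gaussian pillbox from −11.9 mm to +11.9 mm (face area A) lies entirely within the slab.
Q_enc = ρ·(2x)·A and flux = 2EA, so 2EA = 2ρxA/ε₀ ⇒ E = |ρ|x/ε₀.
E = (1.21×10^-3)(0.0119)/(8.85×10^-12) = 1.63×10^6 N/C.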